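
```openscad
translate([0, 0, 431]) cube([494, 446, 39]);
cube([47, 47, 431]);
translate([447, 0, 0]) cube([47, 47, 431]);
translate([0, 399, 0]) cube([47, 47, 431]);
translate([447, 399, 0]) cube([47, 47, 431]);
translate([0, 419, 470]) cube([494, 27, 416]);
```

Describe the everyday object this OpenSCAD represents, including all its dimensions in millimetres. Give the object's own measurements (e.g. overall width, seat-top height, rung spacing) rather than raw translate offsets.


A chair. The seat is a 494×446×39 mm slab with its top at z = 470 mm, on four 47×47 mm corner legs (flush with the seat edges, standing on z = 0). A flat backrest 27 mm thick, 416 mm tall, spans the full seat width and rises from the seat top along its +y edge, rear face flush with the rear of the seat.


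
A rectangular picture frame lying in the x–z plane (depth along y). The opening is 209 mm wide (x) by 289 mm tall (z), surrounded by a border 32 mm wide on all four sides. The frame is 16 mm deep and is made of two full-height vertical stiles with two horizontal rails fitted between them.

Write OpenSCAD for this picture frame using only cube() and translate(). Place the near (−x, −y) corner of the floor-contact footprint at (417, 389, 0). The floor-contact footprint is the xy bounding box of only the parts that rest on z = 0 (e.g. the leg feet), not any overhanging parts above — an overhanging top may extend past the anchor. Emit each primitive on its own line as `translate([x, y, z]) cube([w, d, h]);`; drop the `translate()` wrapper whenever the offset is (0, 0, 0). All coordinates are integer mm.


translate([417, 389, 0]) cube([32, 16, 353]);
translate([658, 389, 0]) cube([32, 16, 353]);
translate([449, 389, 0]) cube([209, 16, 32]);
translate([449, 389, 321]) cube([209, 16, 32]);


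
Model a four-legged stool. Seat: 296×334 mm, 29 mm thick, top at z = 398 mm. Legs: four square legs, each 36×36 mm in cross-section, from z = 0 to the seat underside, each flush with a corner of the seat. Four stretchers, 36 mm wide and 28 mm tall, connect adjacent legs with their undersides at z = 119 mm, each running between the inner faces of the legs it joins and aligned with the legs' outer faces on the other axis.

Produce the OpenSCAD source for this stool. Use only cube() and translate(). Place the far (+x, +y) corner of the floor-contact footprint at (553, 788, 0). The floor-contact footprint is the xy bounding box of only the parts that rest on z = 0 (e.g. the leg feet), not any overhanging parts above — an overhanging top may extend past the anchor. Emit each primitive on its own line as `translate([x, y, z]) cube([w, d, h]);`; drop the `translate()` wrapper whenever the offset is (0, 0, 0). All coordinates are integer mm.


translate([257, 454, 369]) cube([296, 334, 29]);
translate([257, 454, 0]) cube([36, 36, 369]);
translate([517, 454, 0]) cube([36, 36, 369]);
translate([257, 752, 0]) cube([36, 36, 369]);
translate([517, 752, 0]) cube([36, 36, 369]);
translate([293, 454, 119]) cube([224, 36, 28]);
translate([293, 752, 119]) cube([224, 36, 28]);
translate([257, 490, 119]) cube([36, 262, 28]);
translate([517, 490, 119]) cube([36, 262, 28]);


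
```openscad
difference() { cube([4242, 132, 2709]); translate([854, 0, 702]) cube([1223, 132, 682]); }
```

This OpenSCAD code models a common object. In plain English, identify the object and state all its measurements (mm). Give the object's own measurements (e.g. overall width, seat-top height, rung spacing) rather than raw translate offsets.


A wall 4242 mm long (x), 132 mm thick (y), 2709 mm tall, with a rectangular window opening cut through it. The opening is 1223 mm wide and 682 mm tall; its sill is at z = 702 mm and its near (−x) edge is 854 mm from the wall's −x end. The opening passes through the full wall thickness.


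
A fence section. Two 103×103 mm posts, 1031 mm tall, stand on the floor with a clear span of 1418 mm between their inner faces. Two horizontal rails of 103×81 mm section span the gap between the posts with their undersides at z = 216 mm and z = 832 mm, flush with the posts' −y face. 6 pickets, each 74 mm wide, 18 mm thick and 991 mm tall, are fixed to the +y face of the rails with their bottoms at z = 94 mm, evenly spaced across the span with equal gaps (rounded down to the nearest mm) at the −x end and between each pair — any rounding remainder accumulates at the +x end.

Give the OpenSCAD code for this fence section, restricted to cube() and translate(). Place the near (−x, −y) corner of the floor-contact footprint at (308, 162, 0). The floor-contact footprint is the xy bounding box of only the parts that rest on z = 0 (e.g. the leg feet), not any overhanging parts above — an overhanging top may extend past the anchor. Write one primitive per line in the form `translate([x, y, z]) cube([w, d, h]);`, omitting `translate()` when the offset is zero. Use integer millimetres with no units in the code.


translate([308, 162, 0]) cube([103, 103, 1031]);
translate([1829, 162, 0]) cube([103, 103, 1031]);
translate([411, 162, 216]) cube([1418, 103, 81]);
translate([411, 162, 832]) cube([1418, 103, 81]);
translate([550, 265, 94]) cube([74, 18, 991]);
translate([763, 265, 94]) cube([74, 18, 991]);
translate([976, 265, 94]) cube([74, 18, 991]);
translate([1189, 265, 94]) cube([74, 18, 991]);
translate([1402, 265, 94]) cube([74, 18, 991]);
translate([1615, 265, 94]) cube([74, 18, 991]);


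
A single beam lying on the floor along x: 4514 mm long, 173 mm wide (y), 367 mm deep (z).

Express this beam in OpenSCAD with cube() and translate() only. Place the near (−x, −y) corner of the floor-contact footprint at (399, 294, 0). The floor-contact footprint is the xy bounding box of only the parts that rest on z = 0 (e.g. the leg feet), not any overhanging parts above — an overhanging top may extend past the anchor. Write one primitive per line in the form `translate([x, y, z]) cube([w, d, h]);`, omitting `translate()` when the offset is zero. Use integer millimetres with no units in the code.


translate([399, 294, 0]) cube([4514, 173, 367]);


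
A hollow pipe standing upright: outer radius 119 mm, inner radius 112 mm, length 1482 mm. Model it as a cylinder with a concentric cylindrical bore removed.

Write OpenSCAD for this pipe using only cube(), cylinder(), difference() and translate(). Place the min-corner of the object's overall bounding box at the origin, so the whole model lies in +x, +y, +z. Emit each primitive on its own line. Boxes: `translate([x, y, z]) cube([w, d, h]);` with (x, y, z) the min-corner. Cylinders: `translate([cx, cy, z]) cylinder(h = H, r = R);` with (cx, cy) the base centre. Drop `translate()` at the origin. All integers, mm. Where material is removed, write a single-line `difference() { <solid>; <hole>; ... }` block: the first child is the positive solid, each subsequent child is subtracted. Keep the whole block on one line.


difference() { translate([119, 119, 0]) cylinder(h = 1482, r = 119); translate([119, 119, 0]) cylinder(h = 1482, r = 112); }


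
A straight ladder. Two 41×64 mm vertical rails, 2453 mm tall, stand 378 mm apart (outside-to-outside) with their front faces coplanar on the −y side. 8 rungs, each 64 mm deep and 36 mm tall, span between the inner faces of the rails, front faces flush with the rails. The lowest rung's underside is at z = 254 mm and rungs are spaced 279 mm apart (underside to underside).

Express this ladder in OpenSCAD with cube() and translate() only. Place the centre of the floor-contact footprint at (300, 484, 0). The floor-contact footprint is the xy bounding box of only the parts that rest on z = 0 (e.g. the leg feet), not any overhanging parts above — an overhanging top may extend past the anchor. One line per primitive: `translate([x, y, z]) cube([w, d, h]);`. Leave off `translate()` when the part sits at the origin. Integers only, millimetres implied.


translate([111, 452, 0]) cube([41, 64, 2453]);
translate([448, 452, 0]) cube([41, 64, 2453]);
translate([152, 452, 254]) cube([296, 64, 36]);
translate([152, 452, 533]) cube([296, 64, 36]);
translate([152, 452, 812]) cube([296, 64, 36]);
translate([152, 452, 1091]) cube([296, 64, 36]);
translate([152, 452, 1370]) cube([296, 64, 36]);
translate([152, 452, 1649]) cube([296, 64, 36]);
translate([152, 452, 1928]) cube([296, 64, 36]);
translate([152, 452, 2207]) cube([296, 64, 36]);


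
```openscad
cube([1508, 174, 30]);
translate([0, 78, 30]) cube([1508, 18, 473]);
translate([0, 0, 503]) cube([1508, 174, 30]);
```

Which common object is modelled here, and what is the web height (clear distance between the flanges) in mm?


An I-beam. The web height is 473 mm.

Two wide flanges with a thin centred web — an I-beam. Overall 533 mm minus two 30 mm flanges gives a web of 533 − 2·30 = 473 mm.


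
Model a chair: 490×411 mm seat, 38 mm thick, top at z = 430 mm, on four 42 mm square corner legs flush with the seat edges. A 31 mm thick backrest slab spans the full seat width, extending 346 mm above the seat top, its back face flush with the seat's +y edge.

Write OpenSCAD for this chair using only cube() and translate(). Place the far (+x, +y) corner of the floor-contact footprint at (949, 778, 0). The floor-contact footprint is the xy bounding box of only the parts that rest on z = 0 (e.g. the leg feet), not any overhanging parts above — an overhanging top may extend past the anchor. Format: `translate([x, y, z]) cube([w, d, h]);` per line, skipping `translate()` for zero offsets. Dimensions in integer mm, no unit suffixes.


translate([459, 367, 392]) cube([490, 411, 38]);
translate([459, 367, 0]) cube([42, 42, 392]);
translate([907, 367, 0]) cube([42, 42, 392]);
translate([459, 736, 0]) cube([42, 42, 392]);
translate([907, 736, 0]) cube([42, 42, 392]);
translate([459, 747, 430]) cube([490, 31, 346]);


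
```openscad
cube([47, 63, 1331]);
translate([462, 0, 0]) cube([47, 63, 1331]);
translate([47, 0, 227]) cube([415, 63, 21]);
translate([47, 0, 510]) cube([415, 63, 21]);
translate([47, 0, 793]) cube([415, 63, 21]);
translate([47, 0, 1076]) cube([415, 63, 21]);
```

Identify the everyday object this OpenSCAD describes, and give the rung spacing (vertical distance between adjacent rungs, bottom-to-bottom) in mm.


A ladder. The rung spacing is 283 mm.

Two tall 47×63 posts with 4 short bars between them — a ladder. Adjacent rungs sit at z = 227 and z = 510, so the spacing is 510 − 227 = 283 mm.


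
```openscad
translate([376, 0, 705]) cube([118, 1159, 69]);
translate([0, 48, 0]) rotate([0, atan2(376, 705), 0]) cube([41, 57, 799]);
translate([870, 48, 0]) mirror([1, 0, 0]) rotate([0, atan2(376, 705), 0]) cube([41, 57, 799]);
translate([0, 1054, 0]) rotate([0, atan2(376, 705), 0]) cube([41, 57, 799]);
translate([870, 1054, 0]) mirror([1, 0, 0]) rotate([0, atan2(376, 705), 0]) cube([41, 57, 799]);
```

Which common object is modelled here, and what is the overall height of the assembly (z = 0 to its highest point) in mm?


A sawhorse. The overall height is 774 mm.

A beam across two mirrored pairs of raked legs — a sawhorse. The beam's underside is at z = 705 (matching the legs' vertical rise in atan2(376, 705)) and the beam is 69 mm tall, so its top is at 705 + 69 = 774 mm. The raked legs top out at the beam's underside, so that is the highest point.


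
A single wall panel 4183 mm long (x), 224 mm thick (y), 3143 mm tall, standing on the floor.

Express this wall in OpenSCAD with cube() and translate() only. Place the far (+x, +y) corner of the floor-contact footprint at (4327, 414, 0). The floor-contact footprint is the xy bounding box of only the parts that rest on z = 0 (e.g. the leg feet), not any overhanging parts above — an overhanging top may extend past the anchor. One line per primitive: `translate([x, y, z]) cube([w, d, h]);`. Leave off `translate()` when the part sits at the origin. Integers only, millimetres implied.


translate([144, 190, 0]) cube([4183, 224, 3143]);


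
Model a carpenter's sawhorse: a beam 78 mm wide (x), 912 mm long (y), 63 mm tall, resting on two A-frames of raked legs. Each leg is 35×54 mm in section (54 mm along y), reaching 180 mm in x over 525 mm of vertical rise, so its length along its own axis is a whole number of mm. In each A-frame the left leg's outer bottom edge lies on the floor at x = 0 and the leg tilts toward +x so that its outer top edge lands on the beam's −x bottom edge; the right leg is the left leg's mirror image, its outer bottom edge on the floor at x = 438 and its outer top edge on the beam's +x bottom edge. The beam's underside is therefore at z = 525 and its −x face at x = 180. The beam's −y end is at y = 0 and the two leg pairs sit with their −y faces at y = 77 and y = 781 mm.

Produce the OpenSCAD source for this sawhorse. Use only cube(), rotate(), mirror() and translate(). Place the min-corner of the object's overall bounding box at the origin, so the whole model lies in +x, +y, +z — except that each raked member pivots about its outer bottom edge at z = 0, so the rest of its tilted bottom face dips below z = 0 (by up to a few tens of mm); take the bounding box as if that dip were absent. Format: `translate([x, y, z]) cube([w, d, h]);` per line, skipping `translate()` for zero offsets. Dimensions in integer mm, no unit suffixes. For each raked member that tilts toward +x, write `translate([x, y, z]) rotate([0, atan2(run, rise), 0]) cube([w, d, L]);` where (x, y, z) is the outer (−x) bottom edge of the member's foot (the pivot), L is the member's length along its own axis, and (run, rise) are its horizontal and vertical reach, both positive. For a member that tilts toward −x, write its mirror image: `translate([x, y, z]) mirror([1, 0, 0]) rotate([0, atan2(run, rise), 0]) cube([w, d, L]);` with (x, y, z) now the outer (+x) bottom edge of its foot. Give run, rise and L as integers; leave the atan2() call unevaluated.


translate([180, 0, 525]) cube([78, 912, 63]);
translate([0, 77, 0]) rotate([0, atan2(180, 525), 0]) cube([35, 54, 555]);
translate([438, 77, 0]) mirror([1, 0, 0]) rotate([0, atan2(180, 525), 0]) cube([35, 54, 555]);
translate([0, 781, 0]) rotate([0, atan2(180, 525), 0]) cube([35, 54, 555]);
translate([438, 781, 0]) mirror([1, 0, 0]) rotate([0, atan2(180, 525), 0]) cube([35, 54, 555]);


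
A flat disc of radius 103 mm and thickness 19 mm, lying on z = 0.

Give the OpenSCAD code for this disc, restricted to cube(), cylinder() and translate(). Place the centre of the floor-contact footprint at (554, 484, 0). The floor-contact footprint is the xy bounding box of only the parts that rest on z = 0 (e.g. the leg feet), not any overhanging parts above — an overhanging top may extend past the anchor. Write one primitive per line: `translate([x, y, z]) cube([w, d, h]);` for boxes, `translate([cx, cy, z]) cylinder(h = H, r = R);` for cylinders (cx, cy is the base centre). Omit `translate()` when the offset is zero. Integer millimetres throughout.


translate([554, 484, 0]) cylinder(h = 19, r = 103);


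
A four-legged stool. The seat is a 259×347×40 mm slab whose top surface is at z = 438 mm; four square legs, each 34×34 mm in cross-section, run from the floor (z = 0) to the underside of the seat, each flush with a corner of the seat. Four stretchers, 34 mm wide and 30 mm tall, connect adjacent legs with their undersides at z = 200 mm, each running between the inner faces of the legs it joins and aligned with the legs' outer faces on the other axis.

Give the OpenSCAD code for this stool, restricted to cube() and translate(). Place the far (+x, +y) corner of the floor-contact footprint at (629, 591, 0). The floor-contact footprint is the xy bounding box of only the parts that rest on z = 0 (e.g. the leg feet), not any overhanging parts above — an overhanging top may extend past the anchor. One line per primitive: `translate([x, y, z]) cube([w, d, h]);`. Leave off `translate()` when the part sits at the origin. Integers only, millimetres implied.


translate([370, 244, 398]) cube([259, 347, 40]);
translate([370, 244, 0]) cube([34, 34, 398]);
translate([595, 244, 0]) cube([34, 34, 398]);
translate([370, 557, 0]) cube([34, 34, 398]);
translate([595, 557, 0]) cube([34, 34, 398]);
translate([404, 244, 200]) cube([191, 34, 30]);
translate([404, 557, 200]) cube([191, 34, 30]);
translate([370, 278, 200]) cube([34, 279, 30]);
translate([595, 278, 200]) cube([34, 279, 30]);


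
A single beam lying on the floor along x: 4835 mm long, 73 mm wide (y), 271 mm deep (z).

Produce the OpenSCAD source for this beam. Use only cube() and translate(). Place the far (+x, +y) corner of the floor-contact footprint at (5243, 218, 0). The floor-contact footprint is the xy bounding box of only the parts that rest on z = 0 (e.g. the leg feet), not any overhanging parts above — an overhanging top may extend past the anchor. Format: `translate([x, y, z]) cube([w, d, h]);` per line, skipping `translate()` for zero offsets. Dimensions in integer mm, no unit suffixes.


translate([408, 145, 0]) cube([4835, 73, 271]);


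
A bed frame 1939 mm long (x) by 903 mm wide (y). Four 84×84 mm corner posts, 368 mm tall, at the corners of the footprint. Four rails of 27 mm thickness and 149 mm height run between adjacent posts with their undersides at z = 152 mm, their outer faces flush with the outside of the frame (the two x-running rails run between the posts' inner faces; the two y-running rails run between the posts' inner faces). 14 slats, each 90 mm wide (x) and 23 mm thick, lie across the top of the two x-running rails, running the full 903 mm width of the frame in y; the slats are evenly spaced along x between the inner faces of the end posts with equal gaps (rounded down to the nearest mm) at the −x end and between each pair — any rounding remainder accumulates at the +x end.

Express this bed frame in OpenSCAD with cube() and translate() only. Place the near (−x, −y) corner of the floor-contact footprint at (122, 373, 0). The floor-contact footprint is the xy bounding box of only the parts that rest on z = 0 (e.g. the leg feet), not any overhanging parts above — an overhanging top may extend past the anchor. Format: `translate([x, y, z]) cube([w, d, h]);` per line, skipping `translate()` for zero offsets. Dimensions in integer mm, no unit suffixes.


translate([122, 373, 0]) cube([84, 84, 368]);
translate([122, 1192, 0]) cube([84, 84, 368]);
translate([1977, 373, 0]) cube([84, 84, 368]);
translate([1977, 1192, 0]) cube([84, 84, 368]);
translate([206, 373, 152]) cube([1771, 27, 149]);
translate([206, 1249, 152]) cube([1771, 27, 149]);
translate([122, 457, 152]) cube([27, 735, 149]);
translate([2034, 457, 152]) cube([27, 735, 149]);
translate([240, 373, 301]) cube([90, 903, 23]);
translate([364, 373, 301]) cube([90, 903, 23]);
translate([488, 373, 301]) cube([90, 903, 23]);
translate([612, 373, 301]) cube([90, 903, 23]);
translate([736, 373, 301]) cube([90, 903, 23]);
translate([860, 373, 301]) cube([90, 903, 23]);
translate([984, 373, 301]) cube([90, 903, 23]);
translate([1108, 373, 301]) cube([90, 903, 23]);
translate([1232, 373, 301]) cube([90, 903, 23]);
translate([1356, 373, 301]) cube([90, 903, 23]);
translate([1480, 373, 301]) cube([90, 903, 23]);
translate([1604, 373, 301]) cube([90, 903, 23]);
translate([1728, 373, 301]) cube([90, 903, 23]);
translate([1852, 373, 301]) cube([90, 903, 23]);


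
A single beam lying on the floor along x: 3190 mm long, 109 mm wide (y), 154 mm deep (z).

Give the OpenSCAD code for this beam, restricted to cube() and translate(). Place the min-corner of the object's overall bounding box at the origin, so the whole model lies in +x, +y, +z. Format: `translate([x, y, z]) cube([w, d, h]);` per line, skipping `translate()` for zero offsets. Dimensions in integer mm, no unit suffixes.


cube([3190, 109, 154]);


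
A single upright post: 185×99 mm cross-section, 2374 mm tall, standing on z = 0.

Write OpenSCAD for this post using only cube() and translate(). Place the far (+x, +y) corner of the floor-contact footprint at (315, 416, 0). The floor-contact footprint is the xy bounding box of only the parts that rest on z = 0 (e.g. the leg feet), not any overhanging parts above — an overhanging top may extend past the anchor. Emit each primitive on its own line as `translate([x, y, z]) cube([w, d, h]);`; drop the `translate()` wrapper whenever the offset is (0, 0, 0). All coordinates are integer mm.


translate([130, 317, 0]) cube([185, 99, 2374]);


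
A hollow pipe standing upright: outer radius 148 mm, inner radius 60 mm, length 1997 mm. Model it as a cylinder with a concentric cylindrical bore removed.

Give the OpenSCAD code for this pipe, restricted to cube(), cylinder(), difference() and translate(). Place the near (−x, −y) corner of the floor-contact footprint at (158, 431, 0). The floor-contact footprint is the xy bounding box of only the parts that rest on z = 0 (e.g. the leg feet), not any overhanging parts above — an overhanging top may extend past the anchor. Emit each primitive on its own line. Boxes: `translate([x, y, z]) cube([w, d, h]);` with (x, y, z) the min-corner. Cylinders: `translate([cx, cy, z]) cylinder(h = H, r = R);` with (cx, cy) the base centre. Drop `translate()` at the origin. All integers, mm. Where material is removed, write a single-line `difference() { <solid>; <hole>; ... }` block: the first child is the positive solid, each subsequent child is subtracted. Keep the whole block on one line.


difference() { translate([306, 579, 0]) cylinder(h = 1997, r = 148); translate([306, 579, 0]) cylinder(h = 1997, r = 60); }


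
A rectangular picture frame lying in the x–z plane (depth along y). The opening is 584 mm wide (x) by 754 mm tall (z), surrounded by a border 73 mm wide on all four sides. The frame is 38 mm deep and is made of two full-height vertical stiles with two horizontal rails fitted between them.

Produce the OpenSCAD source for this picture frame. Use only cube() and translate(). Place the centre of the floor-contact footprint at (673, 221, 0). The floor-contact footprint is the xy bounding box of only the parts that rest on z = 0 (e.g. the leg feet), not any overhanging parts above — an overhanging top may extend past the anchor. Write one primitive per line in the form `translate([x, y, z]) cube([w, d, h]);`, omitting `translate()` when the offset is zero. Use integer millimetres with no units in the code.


translate([308, 202, 0]) cube([73, 38, 900]);
translate([965, 202, 0]) cube([73, 38, 900]);
translate([381, 202, 0]) cube([584, 38, 73]);
translate([381, 202, 827]) cube([584, 38, 73]);


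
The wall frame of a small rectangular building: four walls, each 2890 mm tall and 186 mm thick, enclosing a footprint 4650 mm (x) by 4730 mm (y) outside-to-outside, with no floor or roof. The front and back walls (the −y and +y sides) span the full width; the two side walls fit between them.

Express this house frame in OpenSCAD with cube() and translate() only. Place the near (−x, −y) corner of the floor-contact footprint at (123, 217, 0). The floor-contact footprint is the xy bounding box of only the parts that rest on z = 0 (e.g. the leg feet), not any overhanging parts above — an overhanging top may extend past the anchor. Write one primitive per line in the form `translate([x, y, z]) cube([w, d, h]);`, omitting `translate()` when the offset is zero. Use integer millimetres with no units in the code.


translate([123, 217, 0]) cube([4650, 186, 2890]);
translate([123, 4761, 0]) cube([4650, 186, 2890]);
translate([123, 403, 0]) cube([186, 4358, 2890]);
translate([4587, 403, 0]) cube([186, 4358, 2890]);


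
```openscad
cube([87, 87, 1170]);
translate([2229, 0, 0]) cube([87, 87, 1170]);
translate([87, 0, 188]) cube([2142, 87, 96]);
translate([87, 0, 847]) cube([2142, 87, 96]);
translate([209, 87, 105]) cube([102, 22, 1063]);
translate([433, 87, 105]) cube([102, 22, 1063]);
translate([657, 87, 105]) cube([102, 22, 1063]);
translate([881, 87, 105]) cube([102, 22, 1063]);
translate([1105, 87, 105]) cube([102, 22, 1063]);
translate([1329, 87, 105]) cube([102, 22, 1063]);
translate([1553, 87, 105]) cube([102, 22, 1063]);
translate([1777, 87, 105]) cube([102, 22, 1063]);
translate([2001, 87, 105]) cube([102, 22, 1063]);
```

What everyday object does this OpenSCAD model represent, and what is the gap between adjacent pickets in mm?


A fence section. The picket gap is 122 mm.

Two posts, two rails, 9 pickets — a fence section. Span 2142 mm holds 9 pickets of 102 mm with 10 equal gaps: ⌊(2142 − 9·102) / 10⌋ = 122 mm.


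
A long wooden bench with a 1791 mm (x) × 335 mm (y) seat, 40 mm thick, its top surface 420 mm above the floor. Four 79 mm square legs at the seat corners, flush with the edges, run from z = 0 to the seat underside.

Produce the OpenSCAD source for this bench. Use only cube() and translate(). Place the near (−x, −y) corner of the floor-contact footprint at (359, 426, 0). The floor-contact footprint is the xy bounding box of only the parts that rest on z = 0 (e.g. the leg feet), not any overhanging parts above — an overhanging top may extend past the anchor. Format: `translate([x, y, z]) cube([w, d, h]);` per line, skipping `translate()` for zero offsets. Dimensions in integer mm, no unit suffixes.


// leg_h = 420 − 40 = 380
translate([359, 426, 380]) cube([1791, 335, 40]);
translate([359, 426, 0]) cube([79, 79, 380]);
translate([359, 682, 0]) cube([79, 79, 380]);
translate([2071, 426, 0]) cube([79, 79, 380]);
translate([2071, 682, 0]) cube([79, 79, 380]);


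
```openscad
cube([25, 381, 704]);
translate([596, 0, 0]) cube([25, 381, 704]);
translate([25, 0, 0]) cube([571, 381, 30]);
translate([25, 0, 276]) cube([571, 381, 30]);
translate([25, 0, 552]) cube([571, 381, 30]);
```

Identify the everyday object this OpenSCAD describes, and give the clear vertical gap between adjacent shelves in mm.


A bookshelf. The clear shelf gap is 246 mm.

Two tall side panels with 3 horizontal boards between them — a bookshelf. The first two shelf undersides are at z = 0 and z = 276; with shelf thickness 30, the clear gap is 276 − 0 − 30 = 246 mm.


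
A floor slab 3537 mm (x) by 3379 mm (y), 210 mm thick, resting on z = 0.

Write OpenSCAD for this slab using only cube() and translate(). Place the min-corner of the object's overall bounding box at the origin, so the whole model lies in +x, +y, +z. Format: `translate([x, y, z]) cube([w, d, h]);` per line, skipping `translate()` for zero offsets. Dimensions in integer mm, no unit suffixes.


cube([3537, 3379, 210]);


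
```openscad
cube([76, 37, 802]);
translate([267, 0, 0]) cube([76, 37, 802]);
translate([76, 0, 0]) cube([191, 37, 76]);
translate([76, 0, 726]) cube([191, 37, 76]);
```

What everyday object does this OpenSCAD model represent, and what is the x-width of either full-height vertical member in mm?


A picture frame. The border width is 76 mm.

Four thin pieces enclosing a rectangular opening — a picture frame. The two full-height stiles are 802 mm tall; the top rail sits at z = 726 and is 76 mm tall, so the border above the opening is 802 − 726 = 76 mm, matching the stile x-width.


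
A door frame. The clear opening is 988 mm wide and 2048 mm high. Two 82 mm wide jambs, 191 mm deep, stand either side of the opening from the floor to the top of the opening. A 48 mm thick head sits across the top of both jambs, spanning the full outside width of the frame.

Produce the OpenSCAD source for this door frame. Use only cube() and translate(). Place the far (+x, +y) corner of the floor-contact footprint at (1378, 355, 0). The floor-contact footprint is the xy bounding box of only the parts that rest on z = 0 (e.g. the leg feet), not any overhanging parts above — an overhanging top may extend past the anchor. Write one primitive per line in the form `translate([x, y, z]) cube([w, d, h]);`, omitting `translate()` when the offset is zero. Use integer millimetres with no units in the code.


translate([226, 164, 0]) cube([82, 191, 2048]);
translate([1296, 164, 0]) cube([82, 191, 2048]);
translate([226, 164, 2048]) cube([1152, 191, 48]);


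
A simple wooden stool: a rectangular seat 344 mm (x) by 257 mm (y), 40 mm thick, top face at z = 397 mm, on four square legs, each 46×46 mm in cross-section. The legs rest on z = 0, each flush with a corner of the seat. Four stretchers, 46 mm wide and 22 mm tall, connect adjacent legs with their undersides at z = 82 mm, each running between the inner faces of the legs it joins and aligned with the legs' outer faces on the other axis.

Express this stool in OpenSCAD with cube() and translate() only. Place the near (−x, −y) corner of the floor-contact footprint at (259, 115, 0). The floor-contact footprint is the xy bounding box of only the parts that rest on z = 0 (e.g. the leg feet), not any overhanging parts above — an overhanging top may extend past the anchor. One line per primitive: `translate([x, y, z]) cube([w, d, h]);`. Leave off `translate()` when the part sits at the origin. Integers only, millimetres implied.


translate([259, 115, 357]) cube([344, 257, 40]);
translate([259, 115, 0]) cube([46, 46, 357]);
translate([557, 115, 0]) cube([46, 46, 357]);
translate([259, 326, 0]) cube([46, 46, 357]);
translate([557, 326, 0]) cube([46, 46, 357]);
translate([305, 115, 82]) cube([252, 46, 22]);
translate([305, 326, 82]) cube([252, 46, 22]);
translate([259, 161, 82]) cube([46, 165, 22]);
translate([557, 161, 82]) cube([46, 165, 22]);


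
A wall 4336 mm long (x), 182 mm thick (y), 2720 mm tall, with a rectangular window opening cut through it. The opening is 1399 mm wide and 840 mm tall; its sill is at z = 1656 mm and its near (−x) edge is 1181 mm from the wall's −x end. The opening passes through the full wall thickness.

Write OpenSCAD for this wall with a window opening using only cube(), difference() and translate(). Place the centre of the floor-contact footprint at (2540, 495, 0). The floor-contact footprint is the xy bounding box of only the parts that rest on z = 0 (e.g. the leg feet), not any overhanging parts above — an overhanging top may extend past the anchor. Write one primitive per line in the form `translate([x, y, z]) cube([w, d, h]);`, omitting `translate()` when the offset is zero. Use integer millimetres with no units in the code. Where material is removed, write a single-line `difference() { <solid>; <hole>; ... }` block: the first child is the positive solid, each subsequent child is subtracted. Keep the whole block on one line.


difference() { translate([372, 404, 0]) cube([4336, 182, 2720]); translate([1553, 404, 1656]) cube([1399, 182, 840]); }


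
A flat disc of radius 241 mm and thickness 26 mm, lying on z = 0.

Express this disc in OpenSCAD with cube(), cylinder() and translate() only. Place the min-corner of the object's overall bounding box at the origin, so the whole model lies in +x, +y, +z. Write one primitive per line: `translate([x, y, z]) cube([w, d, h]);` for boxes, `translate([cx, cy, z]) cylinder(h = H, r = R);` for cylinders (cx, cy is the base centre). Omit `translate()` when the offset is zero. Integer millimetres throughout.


translate([241, 241, 0]) cylinder(h = 26, r = 241);


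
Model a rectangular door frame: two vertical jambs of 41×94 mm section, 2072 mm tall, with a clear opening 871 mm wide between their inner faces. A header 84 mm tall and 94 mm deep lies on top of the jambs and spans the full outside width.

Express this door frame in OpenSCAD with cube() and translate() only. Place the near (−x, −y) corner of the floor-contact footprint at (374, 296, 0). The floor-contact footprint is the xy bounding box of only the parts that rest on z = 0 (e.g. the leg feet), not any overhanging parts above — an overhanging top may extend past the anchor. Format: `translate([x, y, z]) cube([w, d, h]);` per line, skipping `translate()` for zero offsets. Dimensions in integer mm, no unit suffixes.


translate([374, 296, 0]) cube([41, 94, 2072]);
translate([1286, 296, 0]) cube([41, 94, 2072]);
translate([374, 296, 2072]) cube([953, 94, 84]);


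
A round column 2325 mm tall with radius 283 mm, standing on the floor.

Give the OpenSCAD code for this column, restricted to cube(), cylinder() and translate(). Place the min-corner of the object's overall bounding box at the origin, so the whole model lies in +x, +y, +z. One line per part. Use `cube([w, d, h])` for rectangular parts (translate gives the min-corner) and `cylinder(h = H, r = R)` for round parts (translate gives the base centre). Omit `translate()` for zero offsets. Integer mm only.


translate([283, 283, 0]) cylinder(h = 2325, r = 283);


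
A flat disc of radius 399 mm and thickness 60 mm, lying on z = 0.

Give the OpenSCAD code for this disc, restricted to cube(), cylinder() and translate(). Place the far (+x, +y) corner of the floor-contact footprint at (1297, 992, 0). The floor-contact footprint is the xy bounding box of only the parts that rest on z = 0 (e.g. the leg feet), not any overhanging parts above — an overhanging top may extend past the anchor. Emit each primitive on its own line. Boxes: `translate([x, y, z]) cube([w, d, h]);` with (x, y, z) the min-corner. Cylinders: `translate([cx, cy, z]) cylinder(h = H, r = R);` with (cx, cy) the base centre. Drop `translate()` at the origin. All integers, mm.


translate([898, 593, 0]) cylinder(h = 60, r = 399);


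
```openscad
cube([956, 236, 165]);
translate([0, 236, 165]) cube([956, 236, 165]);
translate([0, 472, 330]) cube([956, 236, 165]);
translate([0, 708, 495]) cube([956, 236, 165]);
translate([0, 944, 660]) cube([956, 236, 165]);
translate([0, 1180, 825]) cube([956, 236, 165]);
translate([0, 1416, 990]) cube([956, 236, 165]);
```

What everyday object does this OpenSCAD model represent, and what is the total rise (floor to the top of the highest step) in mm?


A staircase. The total rise is 1155 mm.

7 identical blocks, each offset up and back from the previous — a staircase. Each step is 165 mm tall and there are 7 of them, so the total rise is 7 × 165 = 1155 mm.


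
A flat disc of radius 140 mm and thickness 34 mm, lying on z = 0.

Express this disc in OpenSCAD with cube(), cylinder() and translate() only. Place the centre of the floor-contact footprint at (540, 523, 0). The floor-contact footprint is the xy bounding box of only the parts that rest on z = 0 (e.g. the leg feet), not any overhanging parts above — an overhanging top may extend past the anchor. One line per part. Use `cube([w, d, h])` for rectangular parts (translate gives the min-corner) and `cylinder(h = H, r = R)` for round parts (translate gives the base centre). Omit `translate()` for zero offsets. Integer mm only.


translate([540, 523, 0]) cylinder(h = 34, r = 140);


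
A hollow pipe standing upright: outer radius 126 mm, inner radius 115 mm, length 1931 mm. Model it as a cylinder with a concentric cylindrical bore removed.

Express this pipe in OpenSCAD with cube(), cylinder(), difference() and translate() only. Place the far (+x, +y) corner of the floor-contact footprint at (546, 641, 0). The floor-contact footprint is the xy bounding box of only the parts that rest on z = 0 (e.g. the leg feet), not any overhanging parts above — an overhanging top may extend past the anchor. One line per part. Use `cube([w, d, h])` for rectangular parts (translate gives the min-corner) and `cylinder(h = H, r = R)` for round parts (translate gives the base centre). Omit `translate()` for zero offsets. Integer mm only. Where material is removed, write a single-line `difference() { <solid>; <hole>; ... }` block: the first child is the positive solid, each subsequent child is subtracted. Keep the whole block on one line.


difference() { translate([420, 515, 0]) cylinder(h = 1931, r = 126); translate([420, 515, 0]) cylinder(h = 1931, r = 115); }


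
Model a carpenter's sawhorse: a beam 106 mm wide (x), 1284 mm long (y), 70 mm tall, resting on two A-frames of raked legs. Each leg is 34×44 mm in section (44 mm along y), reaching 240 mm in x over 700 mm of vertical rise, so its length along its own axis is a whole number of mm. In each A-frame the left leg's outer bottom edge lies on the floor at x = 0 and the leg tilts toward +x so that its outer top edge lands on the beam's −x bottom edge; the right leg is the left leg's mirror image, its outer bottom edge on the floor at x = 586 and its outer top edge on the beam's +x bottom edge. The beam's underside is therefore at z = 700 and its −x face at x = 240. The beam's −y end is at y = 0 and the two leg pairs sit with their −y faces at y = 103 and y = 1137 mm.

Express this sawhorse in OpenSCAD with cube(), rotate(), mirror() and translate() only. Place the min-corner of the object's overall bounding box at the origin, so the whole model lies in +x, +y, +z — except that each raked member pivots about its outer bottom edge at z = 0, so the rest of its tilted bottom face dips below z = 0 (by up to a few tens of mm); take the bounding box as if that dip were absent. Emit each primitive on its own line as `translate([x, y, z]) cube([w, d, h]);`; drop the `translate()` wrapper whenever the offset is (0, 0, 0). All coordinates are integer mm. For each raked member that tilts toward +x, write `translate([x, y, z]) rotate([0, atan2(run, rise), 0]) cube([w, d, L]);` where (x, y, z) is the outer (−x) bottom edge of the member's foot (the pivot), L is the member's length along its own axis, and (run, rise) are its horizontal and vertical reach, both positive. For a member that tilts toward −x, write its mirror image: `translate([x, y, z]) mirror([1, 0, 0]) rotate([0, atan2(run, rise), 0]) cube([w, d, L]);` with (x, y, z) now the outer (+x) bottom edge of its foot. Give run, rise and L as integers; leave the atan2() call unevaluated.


translate([240, 0, 700]) cube([106, 1284, 70]);
translate([0, 103, 0]) rotate([0, atan2(240, 700), 0]) cube([34, 44, 740]);
translate([586, 103, 0]) mirror([1, 0, 0]) rotate([0, atan2(240, 700), 0]) cube([34, 44, 740]);
translate([0, 1137, 0]) rotate([0, atan2(240, 700), 0]) cube([34, 44, 740]);
translate([586, 1137, 0]) mirror([1, 0, 0]) rotate([0, atan2(240, 700), 0]) cube([34, 44, 740]);


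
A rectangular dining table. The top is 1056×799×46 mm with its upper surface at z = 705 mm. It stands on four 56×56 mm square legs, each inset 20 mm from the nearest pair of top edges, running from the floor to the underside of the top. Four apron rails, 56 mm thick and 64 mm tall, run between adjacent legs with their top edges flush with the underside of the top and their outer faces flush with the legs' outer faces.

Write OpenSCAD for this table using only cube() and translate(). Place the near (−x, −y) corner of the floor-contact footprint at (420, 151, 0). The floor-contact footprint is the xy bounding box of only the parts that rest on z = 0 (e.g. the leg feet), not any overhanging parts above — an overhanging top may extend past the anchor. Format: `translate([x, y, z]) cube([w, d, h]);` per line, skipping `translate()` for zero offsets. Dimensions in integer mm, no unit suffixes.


translate([400, 131, 659]) cube([1056, 799, 46]);
translate([420, 151, 0]) cube([56, 56, 659]);
translate([1380, 151, 0]) cube([56, 56, 659]);
translate([420, 854, 0]) cube([56, 56, 659]);
translate([1380, 854, 0]) cube([56, 56, 659]);
translate([476, 151, 595]) cube([904, 56, 64]);
translate([476, 854, 595]) cube([904, 56, 64]);
translate([420, 207, 595]) cube([56, 647, 64]);
translate([1380, 207, 595]) cube([56, 647, 64]);


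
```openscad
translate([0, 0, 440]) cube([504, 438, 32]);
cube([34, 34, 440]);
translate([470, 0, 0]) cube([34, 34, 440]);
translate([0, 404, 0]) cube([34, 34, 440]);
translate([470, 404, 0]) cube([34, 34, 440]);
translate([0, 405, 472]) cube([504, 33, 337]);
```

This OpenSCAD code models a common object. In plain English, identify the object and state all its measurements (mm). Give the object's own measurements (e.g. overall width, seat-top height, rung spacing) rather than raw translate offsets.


A chair. The seat is a 504×438×32 mm slab with its top at z = 472 mm, on four 34×34 mm corner legs (flush with the seat edges, standing on z = 0). A flat backrest 33 mm thick, 337 mm tall, spans the full seat width and rises from the seat top along its +y edge, rear face flush with the rear of the seat.
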